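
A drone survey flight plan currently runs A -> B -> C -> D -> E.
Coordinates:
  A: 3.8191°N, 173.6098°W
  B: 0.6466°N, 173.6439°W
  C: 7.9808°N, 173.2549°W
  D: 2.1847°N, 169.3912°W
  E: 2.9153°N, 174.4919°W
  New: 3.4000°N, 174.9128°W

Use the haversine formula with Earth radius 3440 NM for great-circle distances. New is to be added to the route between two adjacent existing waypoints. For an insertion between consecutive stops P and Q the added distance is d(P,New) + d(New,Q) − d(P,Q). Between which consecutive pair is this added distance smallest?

between B and C

Added distance for inserting New between each consecutive pair:
A–B: 73.5 NM
B–C: 33.4 NM
C–D: 213.7 NM
D–E: 68.5 NM
Smallest added distance is 33.4 NM, inserting between B and C.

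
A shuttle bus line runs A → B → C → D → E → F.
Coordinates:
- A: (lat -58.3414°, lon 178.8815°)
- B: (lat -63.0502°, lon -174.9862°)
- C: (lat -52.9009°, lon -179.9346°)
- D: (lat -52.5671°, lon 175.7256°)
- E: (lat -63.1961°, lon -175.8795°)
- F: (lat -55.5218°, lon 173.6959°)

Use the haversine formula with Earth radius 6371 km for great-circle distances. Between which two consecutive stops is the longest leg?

Leg distances:
A→B: 620.3 km
B→C: 1164.8 km
C→D: 294.5 km
D→E: 1279.4 km
E→F: 1035.1 km
The longest leg is D–E at 1279.4 km.

D–E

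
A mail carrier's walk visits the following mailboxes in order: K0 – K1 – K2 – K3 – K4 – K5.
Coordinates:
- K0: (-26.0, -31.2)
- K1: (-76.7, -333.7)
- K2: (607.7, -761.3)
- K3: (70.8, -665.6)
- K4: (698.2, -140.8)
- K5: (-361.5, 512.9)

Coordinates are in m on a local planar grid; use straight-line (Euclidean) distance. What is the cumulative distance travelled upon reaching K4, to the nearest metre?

2477 m

Leg distances:
K0→K1: 306.7 m  (cumulative 306.7 m)
K1→K2: 807.0 m  (cumulative 1113.7 m)
K2→K3: 545.4 m  (cumulative 1659.1 m)
K3→K4: 818.0 m  (cumulative 2477.0 m)
Cumulative distance at K4 ≈ 2477 m.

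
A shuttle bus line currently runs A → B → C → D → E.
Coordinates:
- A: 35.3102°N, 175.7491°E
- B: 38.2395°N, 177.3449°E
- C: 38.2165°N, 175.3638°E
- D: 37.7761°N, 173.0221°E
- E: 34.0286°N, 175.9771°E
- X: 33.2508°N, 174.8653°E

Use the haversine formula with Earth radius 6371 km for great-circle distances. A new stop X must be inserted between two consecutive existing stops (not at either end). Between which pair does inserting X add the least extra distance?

Added distance for inserting X between each consecutive pair:
A–B: 485.7 km
B–C: 979.0 km
C–D: 873.1 km
D–E: 170.1 km
Smallest added distance is 170.1 km, inserting between D and E.

between D and E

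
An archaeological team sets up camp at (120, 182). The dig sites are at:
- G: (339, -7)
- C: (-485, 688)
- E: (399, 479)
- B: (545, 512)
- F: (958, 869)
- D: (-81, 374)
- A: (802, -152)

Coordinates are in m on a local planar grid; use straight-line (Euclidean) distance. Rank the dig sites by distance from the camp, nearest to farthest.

Computing each straight-line distance from (120, 182):
D (-81, 374): 278.0 m
G (339, -7): 289.3 m
E (399, 479): 407.5 m
B (545, 512): 538.1 m
A (802, -152): 759.4 m
C (-485, 688): 788.7 m
F (958, 869): 1083.6 m

D, G, E, B, A, C, F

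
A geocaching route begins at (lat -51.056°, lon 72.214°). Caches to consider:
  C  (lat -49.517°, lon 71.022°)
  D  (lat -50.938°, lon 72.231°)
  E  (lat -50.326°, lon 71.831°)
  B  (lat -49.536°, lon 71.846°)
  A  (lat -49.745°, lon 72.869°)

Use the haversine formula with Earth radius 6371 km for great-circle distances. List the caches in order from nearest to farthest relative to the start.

D, E, A, B, C

Distance from the start at (lat -51.056°, lon 72.214°) to each:
D (lat -50.938°, lon 72.231°): 13.2 km
E (lat -50.326°, lon 71.831°): 85.5 km
A (lat -49.745°, lon 72.869°): 153.0 km
B (lat -49.536°, lon 71.846°): 171.0 km
C (lat -49.517°, lon 71.022°): 190.9 km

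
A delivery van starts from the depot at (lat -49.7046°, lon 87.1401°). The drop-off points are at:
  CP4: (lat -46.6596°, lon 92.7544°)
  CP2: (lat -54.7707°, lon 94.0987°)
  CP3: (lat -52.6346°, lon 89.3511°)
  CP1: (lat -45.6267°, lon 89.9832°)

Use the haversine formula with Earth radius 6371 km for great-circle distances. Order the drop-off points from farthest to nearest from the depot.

CP2, CP4, CP1, CP3

Distance from the depot at (lat -49.7046°, lon 87.1401°) to each:
CP2 (lat -54.7707°, lon 94.0987°): 735.4 km
CP4 (lat -46.6596°, lon 92.7544°): 536.3 km
CP1 (lat -45.6267°, lon 89.9832°): 500.8 km
CP3 (lat -52.6346°, lon 89.3511°): 360.4 km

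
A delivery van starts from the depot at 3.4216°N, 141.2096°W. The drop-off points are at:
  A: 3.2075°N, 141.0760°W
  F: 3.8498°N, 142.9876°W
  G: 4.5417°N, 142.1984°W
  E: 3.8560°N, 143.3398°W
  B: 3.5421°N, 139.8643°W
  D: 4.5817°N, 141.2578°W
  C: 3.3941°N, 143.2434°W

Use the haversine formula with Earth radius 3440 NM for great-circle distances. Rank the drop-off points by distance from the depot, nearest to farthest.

A, D, B, G, F, C, E

Distances from the depot:
A 3.2075°N, 141.0760°W: 15.1 NM
D 4.5817°N, 141.2578°W: 69.7 NM
B 3.5421°N, 139.8643°W: 80.9 NM
G 4.5417°N, 142.1984°W: 89.6 NM
F 3.8498°N, 142.9876°W: 109.6 NM
C 3.3941°N, 143.2434°W: 121.9 NM
E 3.8560°N, 143.3398°W: 130.3 NM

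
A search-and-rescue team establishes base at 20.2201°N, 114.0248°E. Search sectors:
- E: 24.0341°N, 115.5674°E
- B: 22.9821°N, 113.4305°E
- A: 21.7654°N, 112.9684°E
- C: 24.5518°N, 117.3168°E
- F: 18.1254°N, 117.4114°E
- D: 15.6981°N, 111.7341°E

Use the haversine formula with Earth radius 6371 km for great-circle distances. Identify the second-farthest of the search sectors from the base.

D

Distance to each, sorted:
C: 588.6 km
D: 558.1 km
E: 452.9 km
F: 425.1 km
B: 313.2 km
A: 203.8 km
The second-farthest is D at 558.1 km.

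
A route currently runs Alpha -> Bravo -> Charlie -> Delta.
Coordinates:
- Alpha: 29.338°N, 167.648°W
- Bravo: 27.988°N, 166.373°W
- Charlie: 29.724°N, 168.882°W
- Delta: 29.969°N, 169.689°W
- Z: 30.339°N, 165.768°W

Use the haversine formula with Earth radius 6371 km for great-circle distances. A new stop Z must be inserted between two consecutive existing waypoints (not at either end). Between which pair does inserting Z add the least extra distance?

between Bravo and Charlie

Added distance for inserting Z between each consecutive pair:
Alpha–Bravo: 285.7 km
Bravo–Charlie: 264.0 km
Charlie–Delta: 604.2 km
Smallest added distance is 264.0 km, inserting between Bravo and Charlie.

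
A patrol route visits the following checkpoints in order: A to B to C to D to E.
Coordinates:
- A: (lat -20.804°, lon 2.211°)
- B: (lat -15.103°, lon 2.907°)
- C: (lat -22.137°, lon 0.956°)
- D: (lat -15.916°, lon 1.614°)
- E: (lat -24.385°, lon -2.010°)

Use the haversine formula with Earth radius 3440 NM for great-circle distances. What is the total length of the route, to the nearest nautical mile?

Leg distances:
A→B: 344.6 NM  (cumulative 344.6 NM)
B→C: 436.6 NM  (cumulative 781.2 NM)
C→D: 375.4 NM  (cumulative 1156.6 NM)
D→E: 547.9 NM  (cumulative 1704.5 NM)
Total route length ≈ 1704 NM.

1704 NM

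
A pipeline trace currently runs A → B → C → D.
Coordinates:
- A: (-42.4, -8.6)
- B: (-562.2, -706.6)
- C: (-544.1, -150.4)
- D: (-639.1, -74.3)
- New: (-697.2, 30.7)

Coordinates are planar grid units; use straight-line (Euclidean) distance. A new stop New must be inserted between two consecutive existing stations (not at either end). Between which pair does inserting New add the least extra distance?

Added distance for inserting New between each consecutive pair:
A–B: 535.3
B–C: 430.2
C–D: 235.4
Smallest added distance is 235.4, inserting between C and D.

between C and D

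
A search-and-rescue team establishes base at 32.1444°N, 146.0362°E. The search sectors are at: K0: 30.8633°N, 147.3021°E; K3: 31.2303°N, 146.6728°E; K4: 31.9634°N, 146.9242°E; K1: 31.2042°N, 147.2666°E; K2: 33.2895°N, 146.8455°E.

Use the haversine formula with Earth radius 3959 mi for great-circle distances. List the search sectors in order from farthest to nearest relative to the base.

Distance from the base at 32.1444°N, 146.0362°E to each:
K0 30.8633°N, 147.3021°E: 115.7 mi
K1 31.2042°N, 147.2666°E: 97.2 mi
K2 33.2895°N, 146.8455°E: 92.1 mi
K3 31.2303°N, 146.6728°E: 73.4 mi
K4 31.9634°N, 146.9242°E: 53.5 mi

K0, K1, K2, K3, K4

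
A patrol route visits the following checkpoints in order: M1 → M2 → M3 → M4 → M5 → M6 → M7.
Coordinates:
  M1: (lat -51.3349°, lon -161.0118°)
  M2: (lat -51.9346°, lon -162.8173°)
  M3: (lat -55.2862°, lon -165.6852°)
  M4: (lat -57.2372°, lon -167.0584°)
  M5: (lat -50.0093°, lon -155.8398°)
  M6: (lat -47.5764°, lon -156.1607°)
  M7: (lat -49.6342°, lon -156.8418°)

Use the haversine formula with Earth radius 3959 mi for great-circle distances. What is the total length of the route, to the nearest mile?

Leg distances:
M1→M2: 87.8 mi  (cumulative 87.8 mi)
M2→M3: 259.7 mi  (cumulative 347.5 mi)
M3→M4: 144.7 mi  (cumulative 492.2 mi)
M4→M5: 677.2 mi  (cumulative 1169.4 mi)
M5→M6: 168.7 mi  (cumulative 1338.1 mi)
M6→M7: 145.6 mi  (cumulative 1483.7 mi)
Total route length ≈ 1484 mi.

1484 mi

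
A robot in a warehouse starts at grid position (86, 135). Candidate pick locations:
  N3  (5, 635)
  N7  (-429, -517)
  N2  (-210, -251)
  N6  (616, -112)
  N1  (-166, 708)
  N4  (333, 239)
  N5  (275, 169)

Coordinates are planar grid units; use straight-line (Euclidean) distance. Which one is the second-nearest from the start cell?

N4

Distance to each, sorted:
N5: 192.0
N4: 268.0
N2: 486.4
N3: 506.5
N6: 584.7
N1: 626.0
N7: 830.9
The second-nearest is N4 at 268.0.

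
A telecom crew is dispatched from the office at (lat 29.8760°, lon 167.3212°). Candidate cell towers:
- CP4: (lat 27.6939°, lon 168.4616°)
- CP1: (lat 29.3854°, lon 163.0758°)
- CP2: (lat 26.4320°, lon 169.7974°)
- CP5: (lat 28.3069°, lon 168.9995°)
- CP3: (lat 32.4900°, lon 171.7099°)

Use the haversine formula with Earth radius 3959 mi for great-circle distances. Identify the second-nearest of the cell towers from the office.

Distance to each, sorted:
CP5: 148.4 mi
CP4: 165.8 mi
CP1: 257.2 mi
CP2: 281.7 mi
CP3: 316.1 mi
The second-nearest is CP4 at 165.8 mi.

CP4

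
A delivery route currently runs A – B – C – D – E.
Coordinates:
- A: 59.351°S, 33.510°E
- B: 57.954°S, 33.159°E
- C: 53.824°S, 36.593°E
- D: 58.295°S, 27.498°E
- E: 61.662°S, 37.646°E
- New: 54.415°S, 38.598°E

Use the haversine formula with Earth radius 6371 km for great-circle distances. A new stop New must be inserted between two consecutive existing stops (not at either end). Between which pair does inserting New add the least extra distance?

between B and C

Added distance for inserting New between each consecutive pair:
A–B: 990.3 km
B–C: 157.2 km
C–D: 202.1 km
D–E: 938.5 km
Smallest added distance is 157.2 km, inserting between B and C.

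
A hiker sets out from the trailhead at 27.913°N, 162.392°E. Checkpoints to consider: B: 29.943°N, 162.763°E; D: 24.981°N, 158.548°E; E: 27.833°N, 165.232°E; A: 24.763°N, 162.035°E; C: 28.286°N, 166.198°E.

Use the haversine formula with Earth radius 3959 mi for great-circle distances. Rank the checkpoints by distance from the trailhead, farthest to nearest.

Distances from the trailhead:
D 24.981°N, 158.548°E: 312.4 mi
C 28.286°N, 166.198°E: 233.4 mi
A 24.763°N, 162.035°E: 218.8 mi
E 27.833°N, 165.232°E: 173.6 mi
B 29.943°N, 162.763°E: 142.1 mi

D, C, A, E, B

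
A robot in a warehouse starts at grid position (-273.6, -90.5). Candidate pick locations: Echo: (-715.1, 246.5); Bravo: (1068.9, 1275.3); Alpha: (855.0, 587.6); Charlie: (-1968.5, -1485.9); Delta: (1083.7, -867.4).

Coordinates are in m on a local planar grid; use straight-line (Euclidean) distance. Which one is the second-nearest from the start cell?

Alpha

Distance to each, sorted:
Echo: 555.4 m
Alpha: 1316.6 m
Delta: 1563.9 m
Bravo: 1915.1 m
Charlie: 2195.4 m
The second-nearest is Alpha at 1316.6 m.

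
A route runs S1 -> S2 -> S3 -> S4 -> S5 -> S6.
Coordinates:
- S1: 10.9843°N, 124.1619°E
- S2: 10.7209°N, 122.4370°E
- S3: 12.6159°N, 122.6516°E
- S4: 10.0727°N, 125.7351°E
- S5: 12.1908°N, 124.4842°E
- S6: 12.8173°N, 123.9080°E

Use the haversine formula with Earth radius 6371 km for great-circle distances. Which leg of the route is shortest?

Leg distances:
S1→S2: 190.6 km
S2→S3: 212.0 km
S3→S4: 439.3 km
S4→S5: 272.2 km
S5→S6: 93.6 km
The shortest leg is S5–S6 at 93.6 km.

S5–S6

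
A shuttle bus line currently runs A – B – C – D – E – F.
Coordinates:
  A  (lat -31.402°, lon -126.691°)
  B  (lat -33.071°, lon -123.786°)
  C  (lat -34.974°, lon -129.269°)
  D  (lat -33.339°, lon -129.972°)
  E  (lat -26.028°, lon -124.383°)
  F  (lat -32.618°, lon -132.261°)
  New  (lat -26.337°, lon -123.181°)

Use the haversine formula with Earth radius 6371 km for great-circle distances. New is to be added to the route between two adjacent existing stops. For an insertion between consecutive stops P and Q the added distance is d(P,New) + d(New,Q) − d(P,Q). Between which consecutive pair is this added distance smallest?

Added distance for inserting New between each consecutive pair:
A–B: 1079.5 km
B–C: 1325.9 km
C–D: 1946.5 km
D–E: 166.2 km
E–F: 188.8 km
Smallest added distance is 166.2 km, inserting between D and E.

between D and E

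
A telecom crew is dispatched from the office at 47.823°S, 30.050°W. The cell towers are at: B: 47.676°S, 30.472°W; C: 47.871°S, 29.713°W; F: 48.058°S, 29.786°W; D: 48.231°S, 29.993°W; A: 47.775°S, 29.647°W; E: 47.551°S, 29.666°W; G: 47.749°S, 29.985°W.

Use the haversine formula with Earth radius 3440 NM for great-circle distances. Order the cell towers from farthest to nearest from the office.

D, E, B, F, A, C, G

Distance from the office at 47.823°S, 30.050°W to each:
D 48.231°S, 29.993°W: 24.6 NM
E 47.551°S, 29.666°W: 22.5 NM
B 47.676°S, 30.472°W: 19.2 NM
F 48.058°S, 29.786°W: 17.7 NM
A 47.775°S, 29.647°W: 16.5 NM
C 47.871°S, 29.713°W: 13.9 NM
G 47.749°S, 29.985°W: 5.2 NM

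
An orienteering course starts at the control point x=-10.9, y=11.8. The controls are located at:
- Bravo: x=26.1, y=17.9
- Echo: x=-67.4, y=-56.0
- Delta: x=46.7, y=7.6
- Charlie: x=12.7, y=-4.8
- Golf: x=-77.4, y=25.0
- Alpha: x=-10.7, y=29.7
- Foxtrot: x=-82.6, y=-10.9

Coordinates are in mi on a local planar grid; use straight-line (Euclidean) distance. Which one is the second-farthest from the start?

Distances from the start (x=-10.9, y=11.8):
Echo: 88.3 mi
Foxtrot: 75.2 mi
Golf: 67.8 mi
Delta: 57.8 mi
Bravo: 37.5 mi
Charlie: 28.9 mi
Alpha: 17.9 mi
The second-farthest is Foxtrot at 75.2 mi.

Foxtrot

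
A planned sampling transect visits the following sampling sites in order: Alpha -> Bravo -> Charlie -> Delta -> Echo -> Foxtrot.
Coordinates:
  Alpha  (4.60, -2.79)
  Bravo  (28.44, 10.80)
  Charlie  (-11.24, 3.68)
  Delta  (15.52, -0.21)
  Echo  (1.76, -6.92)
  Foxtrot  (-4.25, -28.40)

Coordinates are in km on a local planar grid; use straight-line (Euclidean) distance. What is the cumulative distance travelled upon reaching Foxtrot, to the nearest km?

Leg distances:
Alpha→Bravo: 27.4 km  (cumulative 27.4 km)
Bravo→Charlie: 40.3 km  (cumulative 67.8 km)
Charlie→Delta: 27.0 km  (cumulative 94.8 km)
Delta→Echo: 15.3 km  (cumulative 110.1 km)
Echo→Foxtrot: 22.3 km  (cumulative 132.4 km)
Cumulative distance at Foxtrot ≈ 132 km.

132 km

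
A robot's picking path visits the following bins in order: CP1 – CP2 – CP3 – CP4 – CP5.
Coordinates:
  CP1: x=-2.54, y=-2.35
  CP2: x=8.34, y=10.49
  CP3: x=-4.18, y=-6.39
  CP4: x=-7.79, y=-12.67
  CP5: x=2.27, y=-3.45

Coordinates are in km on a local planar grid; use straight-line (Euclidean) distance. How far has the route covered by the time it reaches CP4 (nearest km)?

Leg distances:
CP1→CP2: 16.8 km  (cumulative 16.8 km)
CP2→CP3: 21.0 km  (cumulative 37.8 km)
CP3→CP4: 7.2 km  (cumulative 45.1 km)
Cumulative distance at CP4 ≈ 45 km.

45 km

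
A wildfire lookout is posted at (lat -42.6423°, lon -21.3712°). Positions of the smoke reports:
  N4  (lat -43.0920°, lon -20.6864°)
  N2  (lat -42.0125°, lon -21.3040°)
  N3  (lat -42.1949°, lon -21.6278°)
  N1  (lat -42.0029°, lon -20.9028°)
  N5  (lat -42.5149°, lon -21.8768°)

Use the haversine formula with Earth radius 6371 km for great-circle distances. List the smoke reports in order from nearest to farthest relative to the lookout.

N5, N3, N2, N4, N1

Computing each great-circle distance from (lat -42.6423°, lon -21.3712°):
N5 (lat -42.5149°, lon -21.8768°): 43.8 km
N3 (lat -42.1949°, lon -21.6278°): 54.0 km
N2 (lat -42.0125°, lon -21.3040°): 70.2 km
N4 (lat -43.0920°, lon -20.6864°): 74.9 km
N1 (lat -42.0029°, lon -20.9028°): 80.9 km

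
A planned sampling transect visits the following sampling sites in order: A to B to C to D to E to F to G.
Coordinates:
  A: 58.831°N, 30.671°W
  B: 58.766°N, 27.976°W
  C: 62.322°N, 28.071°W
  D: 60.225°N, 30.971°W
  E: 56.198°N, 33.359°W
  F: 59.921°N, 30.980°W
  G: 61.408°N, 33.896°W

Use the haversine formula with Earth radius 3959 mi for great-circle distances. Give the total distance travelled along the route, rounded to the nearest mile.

Leg distances:
A→B: 96.6 mi  (cumulative 96.6 mi)
B→C: 245.7 mi  (cumulative 342.3 mi)
C→D: 173.9 mi  (cumulative 516.2 mi)
D→E: 291.5 mi  (cumulative 807.7 mi)
E→F: 271.5 mi  (cumulative 1079.2 mi)
F→G: 142.5 mi  (cumulative 1221.7 mi)
Total route length ≈ 1222 mi.

1222 mi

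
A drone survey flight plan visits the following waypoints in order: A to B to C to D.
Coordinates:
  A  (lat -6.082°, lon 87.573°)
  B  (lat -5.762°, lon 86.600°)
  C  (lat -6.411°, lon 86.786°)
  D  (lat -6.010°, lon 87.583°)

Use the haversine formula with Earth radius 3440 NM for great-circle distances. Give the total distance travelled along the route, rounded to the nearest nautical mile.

Leg distances:
A→B: 61.2 NM  (cumulative 61.2 NM)
B→C: 40.5 NM  (cumulative 101.7 NM)
C→D: 53.3 NM  (cumulative 155.0 NM)
Total route length ≈ 155 NM.

155 NM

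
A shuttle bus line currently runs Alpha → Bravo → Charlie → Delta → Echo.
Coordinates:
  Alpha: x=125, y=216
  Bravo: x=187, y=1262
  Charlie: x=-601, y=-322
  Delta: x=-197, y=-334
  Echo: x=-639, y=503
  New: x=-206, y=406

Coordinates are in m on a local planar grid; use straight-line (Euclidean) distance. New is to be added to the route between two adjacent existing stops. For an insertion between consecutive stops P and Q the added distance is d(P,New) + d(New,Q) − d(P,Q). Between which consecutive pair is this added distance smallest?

Added distance for inserting New between each consecutive pair:
Alpha–Bravo: 275.7 m
Bravo–Charlie: 1.0 m
Charlie–Delta: 1164.1 m
Delta–Echo: 237.2 m
Smallest added distance is 1.0 m, inserting between Bravo and Charlie.

between Bravo and Charlie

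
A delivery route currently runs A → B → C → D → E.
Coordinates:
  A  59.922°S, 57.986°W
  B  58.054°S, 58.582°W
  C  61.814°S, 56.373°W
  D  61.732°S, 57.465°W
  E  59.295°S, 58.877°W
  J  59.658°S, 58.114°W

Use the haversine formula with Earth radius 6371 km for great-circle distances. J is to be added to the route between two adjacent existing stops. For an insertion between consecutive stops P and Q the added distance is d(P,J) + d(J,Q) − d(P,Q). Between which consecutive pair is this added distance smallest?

between A and B

Added distance for inserting J between each consecutive pair:
A–B: 0.1 km
B–C: 2.3 km
C–D: 432.9 km
D–E: 10.6 km
Smallest added distance is 0.1 km, inserting between A and B.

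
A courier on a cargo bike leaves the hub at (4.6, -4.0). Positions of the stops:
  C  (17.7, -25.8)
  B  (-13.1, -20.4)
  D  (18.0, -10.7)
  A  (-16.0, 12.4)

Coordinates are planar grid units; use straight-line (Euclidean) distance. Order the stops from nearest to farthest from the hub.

Computing each straight-line distance from (4.6, -4.0):
D (18.0, -10.7): 15.0
B (-13.1, -20.4): 24.1
C (17.7, -25.8): 25.4
A (-16.0, 12.4): 26.3

D, B, C, A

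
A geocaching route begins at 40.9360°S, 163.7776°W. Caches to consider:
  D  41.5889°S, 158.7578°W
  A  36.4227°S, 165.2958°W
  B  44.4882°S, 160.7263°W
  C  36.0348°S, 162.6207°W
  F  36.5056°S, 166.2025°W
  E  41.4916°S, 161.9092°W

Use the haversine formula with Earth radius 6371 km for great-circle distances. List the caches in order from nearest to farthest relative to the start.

E, D, B, A, F, C

Computing each great-circle distance from 40.9360°S, 163.7776°W:
E 41.4916°S, 161.9092°W: 168.0 km
D 41.5889°S, 158.7578°W: 425.7 km
B 44.4882°S, 160.7263°W: 467.0 km
A 36.4227°S, 165.2958°W: 518.8 km
F 36.5056°S, 166.2025°W: 535.6 km
C 36.0348°S, 162.6207°W: 554.2 km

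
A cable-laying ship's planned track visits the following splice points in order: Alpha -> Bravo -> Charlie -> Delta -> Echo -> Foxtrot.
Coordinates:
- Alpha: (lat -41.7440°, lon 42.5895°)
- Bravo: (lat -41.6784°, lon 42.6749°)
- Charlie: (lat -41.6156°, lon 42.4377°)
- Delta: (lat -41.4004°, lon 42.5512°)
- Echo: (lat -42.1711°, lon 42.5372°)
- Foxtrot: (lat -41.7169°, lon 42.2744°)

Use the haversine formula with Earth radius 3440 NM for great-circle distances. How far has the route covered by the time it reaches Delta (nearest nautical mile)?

Leg distances:
Alpha→Bravo: 5.5 NM  (cumulative 5.5 NM)
Bravo→Charlie: 11.3 NM  (cumulative 16.8 NM)
Charlie→Delta: 13.9 NM  (cumulative 30.7 NM)
Cumulative distance at Delta ≈ 31 NM.

31 NM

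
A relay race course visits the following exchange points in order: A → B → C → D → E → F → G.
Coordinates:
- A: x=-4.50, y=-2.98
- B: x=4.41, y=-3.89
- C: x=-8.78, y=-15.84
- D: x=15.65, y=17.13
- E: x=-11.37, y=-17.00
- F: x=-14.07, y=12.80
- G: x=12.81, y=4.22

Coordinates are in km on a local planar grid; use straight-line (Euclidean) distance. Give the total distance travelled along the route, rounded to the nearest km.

Leg distances:
A→B: 9.0 km  (cumulative 9.0 km)
B→C: 17.8 km  (cumulative 26.8 km)
C→D: 41.0 km  (cumulative 67.8 km)
D→E: 43.5 km  (cumulative 111.3 km)
E→F: 29.9 km  (cumulative 141.2 km)
F→G: 28.2 km  (cumulative 169.5 km)
Total route length ≈ 169 km.

169 km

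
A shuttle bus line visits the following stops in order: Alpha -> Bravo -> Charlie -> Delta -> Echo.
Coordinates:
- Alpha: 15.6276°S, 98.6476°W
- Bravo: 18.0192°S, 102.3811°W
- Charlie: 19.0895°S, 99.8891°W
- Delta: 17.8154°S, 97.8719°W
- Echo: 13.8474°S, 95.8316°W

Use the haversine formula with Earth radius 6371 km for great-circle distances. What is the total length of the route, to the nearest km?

1514 km

Leg distances:
Alpha→Bravo: 478.1 km  (cumulative 478.1 km)
Bravo→Charlie: 288.4 km  (cumulative 766.5 km)
Charlie→Delta: 255.6 km  (cumulative 1022.1 km)
Delta→Echo: 492.2 km  (cumulative 1514.4 km)
Total route length ≈ 1514 km.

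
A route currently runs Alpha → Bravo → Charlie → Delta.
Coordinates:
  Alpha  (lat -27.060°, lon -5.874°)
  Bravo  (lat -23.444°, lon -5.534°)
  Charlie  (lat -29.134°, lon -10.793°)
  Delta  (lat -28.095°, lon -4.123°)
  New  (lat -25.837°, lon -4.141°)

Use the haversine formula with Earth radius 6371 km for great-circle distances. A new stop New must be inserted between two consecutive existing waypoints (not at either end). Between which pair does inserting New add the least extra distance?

between Alpha and Bravo

Added distance for inserting New between each consecutive pair:
Alpha–Bravo: 117.2 km
Bravo–Charlie: 231.0 km
Charlie–Delta: 341.4 km
Smallest added distance is 117.2 km, inserting between Alpha and Bravo.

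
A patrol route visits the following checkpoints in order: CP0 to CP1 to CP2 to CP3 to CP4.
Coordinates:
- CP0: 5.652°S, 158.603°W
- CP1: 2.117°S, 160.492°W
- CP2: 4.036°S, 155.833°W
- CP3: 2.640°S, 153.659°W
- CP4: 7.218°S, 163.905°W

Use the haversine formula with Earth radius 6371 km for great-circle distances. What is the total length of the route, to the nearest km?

Leg distances:
CP0→CP1: 445.4 km  (cumulative 445.4 km)
CP1→CP2: 559.6 km  (cumulative 1005.0 km)
CP2→CP3: 286.9 km  (cumulative 1291.9 km)
CP3→CP4: 1243.7 km  (cumulative 2535.7 km)
Total route length ≈ 2536 km.

2536 km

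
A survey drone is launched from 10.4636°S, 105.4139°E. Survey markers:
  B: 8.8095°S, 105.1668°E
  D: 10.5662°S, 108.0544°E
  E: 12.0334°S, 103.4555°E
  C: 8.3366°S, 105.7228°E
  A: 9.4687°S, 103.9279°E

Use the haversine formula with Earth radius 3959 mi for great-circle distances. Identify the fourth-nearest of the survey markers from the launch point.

E

Distance to each, sorted:
B: 115.5 mi
A: 122.3 mi
C: 148.5 mi
E: 171.4 mi
D: 179.5 mi
The fourth-nearest is E at 171.4 mi.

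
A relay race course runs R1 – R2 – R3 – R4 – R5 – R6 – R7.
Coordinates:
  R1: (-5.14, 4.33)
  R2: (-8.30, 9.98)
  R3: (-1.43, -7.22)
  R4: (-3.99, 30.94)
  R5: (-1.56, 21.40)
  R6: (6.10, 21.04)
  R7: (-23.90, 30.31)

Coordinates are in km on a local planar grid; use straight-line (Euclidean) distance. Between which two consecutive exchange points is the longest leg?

R3–R4

Leg distances:
R1→R2: 6.5 km
R2→R3: 18.5 km
R3→R4: 38.2 km
R4→R5: 9.8 km
R5→R6: 7.7 km
R6→R7: 31.4 km
The longest leg is R3–R4 at 38.2 km.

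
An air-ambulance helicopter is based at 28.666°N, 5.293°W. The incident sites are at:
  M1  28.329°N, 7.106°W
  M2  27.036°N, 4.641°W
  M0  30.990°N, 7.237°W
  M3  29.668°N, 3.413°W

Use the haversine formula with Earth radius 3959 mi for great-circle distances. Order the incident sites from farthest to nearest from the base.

Computing each great-circle distance from 28.666°N, 5.293°W:
M0 30.990°N, 7.237°W: 198.4 mi
M3 29.668°N, 3.413°W: 132.9 mi
M2 27.036°N, 4.641°W: 119.5 mi
M1 28.329°N, 7.106°W: 112.5 mi

M0, M3, M2, M1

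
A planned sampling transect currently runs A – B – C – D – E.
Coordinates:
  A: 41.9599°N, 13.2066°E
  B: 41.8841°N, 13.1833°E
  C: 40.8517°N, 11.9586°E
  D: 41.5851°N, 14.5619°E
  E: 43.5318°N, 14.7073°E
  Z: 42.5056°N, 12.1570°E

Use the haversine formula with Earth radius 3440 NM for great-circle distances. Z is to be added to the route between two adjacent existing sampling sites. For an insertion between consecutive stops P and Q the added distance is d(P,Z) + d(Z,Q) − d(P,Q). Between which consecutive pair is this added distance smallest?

between B and C

Added distance for inserting Z between each consecutive pair:
A–B: 111.3 NM
B–C: 75.7 NM
C–D: 94.8 NM
D–E: 131.3 NM
Smallest added distance is 75.7 NM, inserting between B and C.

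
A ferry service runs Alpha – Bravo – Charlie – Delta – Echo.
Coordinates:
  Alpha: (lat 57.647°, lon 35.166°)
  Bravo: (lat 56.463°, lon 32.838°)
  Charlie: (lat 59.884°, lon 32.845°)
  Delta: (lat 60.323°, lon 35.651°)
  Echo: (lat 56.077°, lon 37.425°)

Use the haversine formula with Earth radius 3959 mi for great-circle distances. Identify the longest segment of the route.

Leg distances:
Alpha→Bravo: 119.8 mi
Bravo→Charlie: 236.4 mi
Charlie→Delta: 101.3 mi
Delta→Echo: 300.4 mi
The longest leg is Delta–Echo at 300.4 mi.

Delta–Echo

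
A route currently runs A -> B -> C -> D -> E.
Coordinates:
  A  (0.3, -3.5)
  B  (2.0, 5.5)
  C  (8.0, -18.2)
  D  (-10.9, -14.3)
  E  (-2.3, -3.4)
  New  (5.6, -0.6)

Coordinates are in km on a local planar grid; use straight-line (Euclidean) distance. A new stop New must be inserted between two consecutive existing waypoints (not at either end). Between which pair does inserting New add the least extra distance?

between B and C

Added distance for inserting New between each consecutive pair:
A–B: 4.0 km
B–C: 0.4 km
C–D: 19.9 km
D–E: 15.9 km
Smallest added distance is 0.4 km, inserting between B and C.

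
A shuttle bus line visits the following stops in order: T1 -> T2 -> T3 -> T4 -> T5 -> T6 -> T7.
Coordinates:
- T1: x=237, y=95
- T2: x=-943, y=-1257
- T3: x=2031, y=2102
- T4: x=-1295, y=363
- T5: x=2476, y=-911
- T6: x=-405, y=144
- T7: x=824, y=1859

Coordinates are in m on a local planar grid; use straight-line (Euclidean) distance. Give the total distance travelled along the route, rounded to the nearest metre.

19192 m

Leg distances:
T1→T2: 1794.5 m  (cumulative 1794.5 m)
T2→T3: 4486.4 m  (cumulative 6280.9 m)
T3→T4: 3753.2 m  (cumulative 10034.1 m)
T4→T5: 3980.4 m  (cumulative 14014.5 m)
T5→T6: 3068.1 m  (cumulative 17082.6 m)
T6→T7: 2109.9 m  (cumulative 19192.5 m)
Total route length ≈ 19192 m.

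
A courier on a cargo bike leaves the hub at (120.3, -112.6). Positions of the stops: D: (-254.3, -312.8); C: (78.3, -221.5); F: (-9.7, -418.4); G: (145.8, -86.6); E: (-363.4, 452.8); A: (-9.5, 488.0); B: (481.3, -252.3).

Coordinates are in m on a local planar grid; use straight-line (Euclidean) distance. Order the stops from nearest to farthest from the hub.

Computing each straight-line distance from (120.3, -112.6):
G (145.8, -86.6): 36.4 m
C (78.3, -221.5): 116.7 m
F (-9.7, -418.4): 332.3 m
B (481.3, -252.3): 387.1 m
D (-254.3, -312.8): 424.7 m
A (-9.5, 488.0): 614.5 m
E (-363.4, 452.8): 744.1 m

G, C, F, B, D, A, E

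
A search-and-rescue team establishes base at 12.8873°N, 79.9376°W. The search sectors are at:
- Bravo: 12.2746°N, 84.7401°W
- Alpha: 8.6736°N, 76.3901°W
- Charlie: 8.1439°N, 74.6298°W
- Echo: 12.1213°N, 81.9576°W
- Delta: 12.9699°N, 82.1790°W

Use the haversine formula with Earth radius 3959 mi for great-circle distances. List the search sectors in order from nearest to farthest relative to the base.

Echo, Delta, Bravo, Alpha, Charlie

Distance from the base at 12.8873°N, 79.9376°W to each:
Echo 12.1213°N, 81.9576°W: 146.2 mi
Delta 12.9699°N, 82.1790°W: 151.1 mi
Bravo 12.2746°N, 84.7401°W: 326.6 mi
Alpha 8.6736°N, 76.3901°W: 377.8 mi
Charlie 8.1439°N, 74.6298°W: 487.2 mi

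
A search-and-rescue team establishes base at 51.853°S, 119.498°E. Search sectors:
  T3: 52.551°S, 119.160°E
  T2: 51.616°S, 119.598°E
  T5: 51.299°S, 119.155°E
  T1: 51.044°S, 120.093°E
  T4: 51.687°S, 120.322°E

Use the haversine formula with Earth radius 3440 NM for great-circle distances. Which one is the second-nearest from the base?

Distances from the base (51.853°S, 119.498°E):
T2: 14.7 NM
T4: 32.2 NM
T5: 35.6 NM
T3: 43.7 NM
T1: 53.4 NM
The second-nearest is T4 at 32.2 NM.

T4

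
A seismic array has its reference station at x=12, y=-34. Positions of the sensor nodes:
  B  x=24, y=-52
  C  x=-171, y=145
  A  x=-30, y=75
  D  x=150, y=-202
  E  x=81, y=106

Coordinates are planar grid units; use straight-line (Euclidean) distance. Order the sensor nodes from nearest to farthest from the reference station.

B, A, E, D, C

Distances from the reference station:
B x=24, y=-52: 21.6
A x=-30, y=75: 116.8
E x=81, y=106: 156.1
D x=150, y=-202: 217.4
C x=-171, y=145: 256.0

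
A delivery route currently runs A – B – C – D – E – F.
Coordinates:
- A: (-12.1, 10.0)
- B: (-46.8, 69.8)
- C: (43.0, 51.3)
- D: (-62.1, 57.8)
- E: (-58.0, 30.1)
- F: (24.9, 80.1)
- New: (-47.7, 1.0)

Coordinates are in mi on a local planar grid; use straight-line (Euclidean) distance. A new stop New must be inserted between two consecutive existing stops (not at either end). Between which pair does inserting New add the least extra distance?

Added distance for inserting New between each consecutive pair:
A–B: 36.4 mi
B–C: 80.8 mi
C–D: 57.0 mi
D–E: 61.5 mi
E–F: 41.4 mi
Smallest added distance is 36.4 mi, inserting between A and B.

between A and B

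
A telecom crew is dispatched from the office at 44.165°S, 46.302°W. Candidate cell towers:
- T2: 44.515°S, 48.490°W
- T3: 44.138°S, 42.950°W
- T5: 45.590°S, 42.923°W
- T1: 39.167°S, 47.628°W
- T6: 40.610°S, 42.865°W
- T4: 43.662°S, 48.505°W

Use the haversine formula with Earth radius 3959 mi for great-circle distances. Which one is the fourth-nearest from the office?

Distances from the office (44.165°S, 46.302°W):
T2: 110.8 mi
T4: 115.0 mi
T3: 166.2 mi
T5: 192.5 mi
T6: 301.8 mi
T1: 352.1 mi
The fourth-nearest is T5 at 192.5 mi.

T5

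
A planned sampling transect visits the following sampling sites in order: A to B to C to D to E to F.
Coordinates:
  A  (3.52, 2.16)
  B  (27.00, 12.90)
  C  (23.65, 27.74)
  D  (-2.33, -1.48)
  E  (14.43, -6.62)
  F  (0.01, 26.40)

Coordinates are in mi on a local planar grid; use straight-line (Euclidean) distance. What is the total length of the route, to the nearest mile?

Leg distances:
A→B: 25.8 mi  (cumulative 25.8 mi)
B→C: 15.2 mi  (cumulative 41.0 mi)
C→D: 39.1 mi  (cumulative 80.1 mi)
D→E: 17.5 mi  (cumulative 97.7 mi)
E→F: 36.0 mi  (cumulative 133.7 mi)
Total route length ≈ 134 mi.

134 mi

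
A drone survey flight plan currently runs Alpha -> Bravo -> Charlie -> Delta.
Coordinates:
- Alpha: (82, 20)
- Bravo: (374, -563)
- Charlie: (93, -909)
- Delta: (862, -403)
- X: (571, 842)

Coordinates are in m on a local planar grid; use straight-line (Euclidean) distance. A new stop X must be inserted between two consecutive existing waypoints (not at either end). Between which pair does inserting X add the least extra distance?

Added distance for inserting X between each consecutive pair:
Alpha–Bravo: 1723.2 m
Bravo–Charlie: 2788.1 m
Charlie–Delta: 2173.1 m
Smallest added distance is 1723.2 m, inserting between Alpha and Bravo.

between Alpha and Bravo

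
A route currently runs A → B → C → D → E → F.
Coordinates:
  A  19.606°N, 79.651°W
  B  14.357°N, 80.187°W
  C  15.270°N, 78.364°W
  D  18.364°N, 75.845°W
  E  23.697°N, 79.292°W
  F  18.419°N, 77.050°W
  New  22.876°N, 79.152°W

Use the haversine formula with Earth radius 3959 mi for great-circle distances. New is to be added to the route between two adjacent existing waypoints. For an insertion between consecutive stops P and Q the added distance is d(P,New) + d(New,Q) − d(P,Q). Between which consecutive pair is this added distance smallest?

between E and F

Added distance for inserting New between each consecutive pair:
A–B: 456.3 mi
B–C: 983.4 mi
C–D: 635.1 mi
D–E: 5.1 mi
E–F: 1.7 mi
Smallest added distance is 1.7 mi, inserting between E and F.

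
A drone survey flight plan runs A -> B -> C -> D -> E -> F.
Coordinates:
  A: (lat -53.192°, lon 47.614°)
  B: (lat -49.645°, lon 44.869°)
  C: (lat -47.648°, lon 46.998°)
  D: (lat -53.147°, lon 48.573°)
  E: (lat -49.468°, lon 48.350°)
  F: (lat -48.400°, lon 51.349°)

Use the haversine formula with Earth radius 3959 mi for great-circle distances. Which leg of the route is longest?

Leg distances:
A→B: 272.1 mi
B→C: 168.8 mi
C→D: 386.2 mi
D→E: 254.4 mi
E→F: 154.8 mi
The longest leg is C–D at 386.2 mi.

C–D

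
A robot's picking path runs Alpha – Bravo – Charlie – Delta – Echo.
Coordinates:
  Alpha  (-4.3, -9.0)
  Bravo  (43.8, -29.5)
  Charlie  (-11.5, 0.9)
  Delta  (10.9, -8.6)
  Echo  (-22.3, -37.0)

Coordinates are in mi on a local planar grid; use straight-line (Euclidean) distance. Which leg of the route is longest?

Leg distances:
Alpha→Bravo: 52.3 mi
Bravo→Charlie: 63.1 mi
Charlie→Delta: 24.3 mi
Delta→Echo: 43.7 mi
The longest leg is Bravo–Charlie at 63.1 mi.

Bravo–Charlie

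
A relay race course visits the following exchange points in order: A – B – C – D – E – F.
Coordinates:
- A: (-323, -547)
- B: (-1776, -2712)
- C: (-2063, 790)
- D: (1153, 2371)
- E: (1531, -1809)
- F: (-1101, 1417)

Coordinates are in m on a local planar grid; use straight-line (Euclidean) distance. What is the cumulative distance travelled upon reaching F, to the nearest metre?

Leg distances:
A→B: 2607.4 m  (cumulative 2607.4 m)
B→C: 3513.7 m  (cumulative 6121.1 m)
C→D: 3583.6 m  (cumulative 9704.7 m)
D→E: 4197.1 m  (cumulative 13901.8 m)
E→F: 4163.5 m  (cumulative 18065.3 m)
Cumulative distance at F ≈ 18065 m.

18065 m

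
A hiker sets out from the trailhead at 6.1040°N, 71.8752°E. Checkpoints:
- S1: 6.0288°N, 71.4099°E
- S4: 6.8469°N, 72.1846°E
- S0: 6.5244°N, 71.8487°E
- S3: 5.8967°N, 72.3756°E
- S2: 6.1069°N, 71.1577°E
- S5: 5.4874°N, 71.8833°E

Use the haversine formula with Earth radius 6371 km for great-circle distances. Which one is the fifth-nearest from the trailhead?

Distance to each, sorted:
S0: 46.8 km
S1: 52.1 km
S3: 59.9 km
S5: 68.6 km
S2: 79.3 km
S4: 89.4 km
The fifth-nearest is S2 at 79.3 km.

S2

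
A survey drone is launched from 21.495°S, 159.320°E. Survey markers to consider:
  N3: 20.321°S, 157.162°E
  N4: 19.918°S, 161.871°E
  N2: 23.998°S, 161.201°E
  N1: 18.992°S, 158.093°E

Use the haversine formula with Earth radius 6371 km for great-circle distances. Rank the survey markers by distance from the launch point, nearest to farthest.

Computing each great-circle distance from 21.495°S, 159.320°E:
N3 20.321°S, 157.162°E: 259.4 km
N1 18.992°S, 158.093°E: 306.3 km
N4 19.918°S, 161.871°E: 318.0 km
N2 23.998°S, 161.201°E: 338.6 km

N3, N1, N4, N2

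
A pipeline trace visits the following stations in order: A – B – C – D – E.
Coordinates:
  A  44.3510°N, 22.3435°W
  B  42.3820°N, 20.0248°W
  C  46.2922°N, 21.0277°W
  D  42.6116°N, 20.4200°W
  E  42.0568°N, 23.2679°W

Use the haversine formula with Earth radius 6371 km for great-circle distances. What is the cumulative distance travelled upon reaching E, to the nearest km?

Leg distances:
A→B: 288.2 km  (cumulative 288.2 km)
B→C: 442.0 km  (cumulative 730.2 km)
C→D: 412.1 km  (cumulative 1142.3 km)
D→E: 242.1 km  (cumulative 1384.4 km)
Cumulative distance at E ≈ 1384 km.

1384 km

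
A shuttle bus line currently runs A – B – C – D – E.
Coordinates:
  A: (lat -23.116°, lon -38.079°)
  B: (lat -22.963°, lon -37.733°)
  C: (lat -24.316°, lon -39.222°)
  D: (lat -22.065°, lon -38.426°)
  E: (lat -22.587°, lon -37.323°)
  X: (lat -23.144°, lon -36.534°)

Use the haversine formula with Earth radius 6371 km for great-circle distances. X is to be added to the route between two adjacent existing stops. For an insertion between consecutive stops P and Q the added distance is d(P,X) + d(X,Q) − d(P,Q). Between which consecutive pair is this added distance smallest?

between D and E

Added distance for inserting X between each consecutive pair:
A–B: 243.1 km
B–C: 213.7 km
C–D: 268.2 km
D–E: 202.7 km
Smallest added distance is 202.7 km, inserting between D and E.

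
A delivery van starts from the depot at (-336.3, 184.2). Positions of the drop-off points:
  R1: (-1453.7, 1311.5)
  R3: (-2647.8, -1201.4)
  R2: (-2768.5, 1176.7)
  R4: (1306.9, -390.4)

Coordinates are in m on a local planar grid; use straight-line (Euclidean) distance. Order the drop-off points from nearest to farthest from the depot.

Distance from the depot at (-336.3, 184.2) to each:
R1 (-1453.7, 1311.5): 1587.3 m
R4 (1306.9, -390.4): 1740.8 m
R2 (-2768.5, 1176.7): 2626.9 m
R3 (-2647.8, -1201.4): 2695.0 m

R1, R4, R2, R3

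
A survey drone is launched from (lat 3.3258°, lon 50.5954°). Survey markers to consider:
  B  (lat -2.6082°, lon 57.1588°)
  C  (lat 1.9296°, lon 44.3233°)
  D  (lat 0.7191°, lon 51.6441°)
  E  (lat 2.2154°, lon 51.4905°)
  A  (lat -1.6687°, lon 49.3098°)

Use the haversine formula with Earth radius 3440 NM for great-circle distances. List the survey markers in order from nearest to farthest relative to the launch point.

Distance from the launch point at (lat 3.3258°, lon 50.5954°) to each:
E (lat 2.2154°, lon 51.4905°): 85.6 NM
D (lat 0.7191°, lon 51.6441°): 168.7 NM
A (lat -1.6687°, lon 49.3098°): 309.6 NM
C (lat 1.9296°, lon 44.3233°): 385.4 NM
B (lat -2.6082°, lon 57.1588°): 531.1 NM

E, D, A, C, B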